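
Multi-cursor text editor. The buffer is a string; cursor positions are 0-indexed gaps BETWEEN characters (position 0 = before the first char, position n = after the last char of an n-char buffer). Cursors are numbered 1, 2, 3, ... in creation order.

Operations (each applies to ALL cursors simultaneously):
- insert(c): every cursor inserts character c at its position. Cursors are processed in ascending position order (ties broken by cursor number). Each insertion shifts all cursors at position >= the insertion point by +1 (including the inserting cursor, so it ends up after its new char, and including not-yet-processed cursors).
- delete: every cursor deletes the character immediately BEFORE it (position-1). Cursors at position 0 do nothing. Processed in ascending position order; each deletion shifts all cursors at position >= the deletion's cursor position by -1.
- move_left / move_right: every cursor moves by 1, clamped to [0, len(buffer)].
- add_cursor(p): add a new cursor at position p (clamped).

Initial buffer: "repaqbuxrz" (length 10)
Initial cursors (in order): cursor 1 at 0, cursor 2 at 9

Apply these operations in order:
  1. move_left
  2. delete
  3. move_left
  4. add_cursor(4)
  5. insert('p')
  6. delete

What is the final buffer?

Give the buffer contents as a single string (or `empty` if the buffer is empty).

After op 1 (move_left): buffer="repaqbuxrz" (len 10), cursors c1@0 c2@8, authorship ..........
After op 2 (delete): buffer="repaqburz" (len 9), cursors c1@0 c2@7, authorship .........
After op 3 (move_left): buffer="repaqburz" (len 9), cursors c1@0 c2@6, authorship .........
After op 4 (add_cursor(4)): buffer="repaqburz" (len 9), cursors c1@0 c3@4 c2@6, authorship .........
After op 5 (insert('p')): buffer="prepapqbpurz" (len 12), cursors c1@1 c3@6 c2@9, authorship 1....3..2...
After op 6 (delete): buffer="repaqburz" (len 9), cursors c1@0 c3@4 c2@6, authorship .........

Answer: repaqburz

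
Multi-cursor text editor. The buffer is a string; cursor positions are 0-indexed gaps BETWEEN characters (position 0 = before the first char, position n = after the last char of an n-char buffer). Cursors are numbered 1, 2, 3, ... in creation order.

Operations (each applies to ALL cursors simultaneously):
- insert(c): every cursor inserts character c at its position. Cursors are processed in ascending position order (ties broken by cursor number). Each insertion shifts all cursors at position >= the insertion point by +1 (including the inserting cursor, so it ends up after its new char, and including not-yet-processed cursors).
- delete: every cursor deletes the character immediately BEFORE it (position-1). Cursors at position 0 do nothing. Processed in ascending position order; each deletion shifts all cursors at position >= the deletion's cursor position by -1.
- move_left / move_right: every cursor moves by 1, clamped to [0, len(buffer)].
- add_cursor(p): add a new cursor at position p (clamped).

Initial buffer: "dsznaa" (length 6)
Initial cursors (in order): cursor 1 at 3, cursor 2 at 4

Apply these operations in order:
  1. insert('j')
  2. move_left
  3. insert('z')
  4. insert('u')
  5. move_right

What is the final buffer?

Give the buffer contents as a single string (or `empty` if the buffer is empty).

After op 1 (insert('j')): buffer="dszjnjaa" (len 8), cursors c1@4 c2@6, authorship ...1.2..
After op 2 (move_left): buffer="dszjnjaa" (len 8), cursors c1@3 c2@5, authorship ...1.2..
After op 3 (insert('z')): buffer="dszzjnzjaa" (len 10), cursors c1@4 c2@7, authorship ...11.22..
After op 4 (insert('u')): buffer="dszzujnzujaa" (len 12), cursors c1@5 c2@9, authorship ...111.222..
After op 5 (move_right): buffer="dszzujnzujaa" (len 12), cursors c1@6 c2@10, authorship ...111.222..

Answer: dszzujnzujaa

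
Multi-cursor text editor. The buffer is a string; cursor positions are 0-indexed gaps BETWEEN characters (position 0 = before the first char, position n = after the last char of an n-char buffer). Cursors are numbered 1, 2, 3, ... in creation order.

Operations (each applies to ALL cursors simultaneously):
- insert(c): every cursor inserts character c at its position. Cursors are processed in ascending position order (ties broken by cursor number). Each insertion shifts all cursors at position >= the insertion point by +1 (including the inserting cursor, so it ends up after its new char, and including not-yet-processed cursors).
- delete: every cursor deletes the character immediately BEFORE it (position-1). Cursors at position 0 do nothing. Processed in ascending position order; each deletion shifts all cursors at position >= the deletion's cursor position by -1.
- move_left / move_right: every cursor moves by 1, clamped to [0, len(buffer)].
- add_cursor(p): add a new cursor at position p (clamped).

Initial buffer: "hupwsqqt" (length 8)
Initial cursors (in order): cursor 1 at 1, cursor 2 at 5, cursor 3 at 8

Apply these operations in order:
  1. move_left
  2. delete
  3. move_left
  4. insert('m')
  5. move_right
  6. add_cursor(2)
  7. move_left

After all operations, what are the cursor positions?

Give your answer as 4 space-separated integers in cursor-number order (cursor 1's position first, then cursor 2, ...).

After op 1 (move_left): buffer="hupwsqqt" (len 8), cursors c1@0 c2@4 c3@7, authorship ........
After op 2 (delete): buffer="hupsqt" (len 6), cursors c1@0 c2@3 c3@5, authorship ......
After op 3 (move_left): buffer="hupsqt" (len 6), cursors c1@0 c2@2 c3@4, authorship ......
After op 4 (insert('m')): buffer="mhumpsmqt" (len 9), cursors c1@1 c2@4 c3@7, authorship 1..2..3..
After op 5 (move_right): buffer="mhumpsmqt" (len 9), cursors c1@2 c2@5 c3@8, authorship 1..2..3..
After op 6 (add_cursor(2)): buffer="mhumpsmqt" (len 9), cursors c1@2 c4@2 c2@5 c3@8, authorship 1..2..3..
After op 7 (move_left): buffer="mhumpsmqt" (len 9), cursors c1@1 c4@1 c2@4 c3@7, authorship 1..2..3..

Answer: 1 4 7 1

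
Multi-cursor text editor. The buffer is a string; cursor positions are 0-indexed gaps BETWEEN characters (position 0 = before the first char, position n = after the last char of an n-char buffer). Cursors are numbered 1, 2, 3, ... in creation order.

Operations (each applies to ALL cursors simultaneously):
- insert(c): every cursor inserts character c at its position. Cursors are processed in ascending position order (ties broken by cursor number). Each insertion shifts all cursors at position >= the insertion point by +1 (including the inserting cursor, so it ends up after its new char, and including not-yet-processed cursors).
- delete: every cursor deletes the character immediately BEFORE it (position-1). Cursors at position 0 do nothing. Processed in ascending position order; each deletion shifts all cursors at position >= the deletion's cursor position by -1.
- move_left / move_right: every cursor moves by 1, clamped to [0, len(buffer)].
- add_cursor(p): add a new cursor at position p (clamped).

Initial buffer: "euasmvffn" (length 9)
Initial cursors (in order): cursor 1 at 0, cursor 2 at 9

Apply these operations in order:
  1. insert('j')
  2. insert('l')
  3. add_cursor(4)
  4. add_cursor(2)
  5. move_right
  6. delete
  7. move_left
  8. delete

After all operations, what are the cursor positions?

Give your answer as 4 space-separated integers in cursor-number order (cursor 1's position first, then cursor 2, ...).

After op 1 (insert('j')): buffer="jeuasmvffnj" (len 11), cursors c1@1 c2@11, authorship 1.........2
After op 2 (insert('l')): buffer="jleuasmvffnjl" (len 13), cursors c1@2 c2@13, authorship 11.........22
After op 3 (add_cursor(4)): buffer="jleuasmvffnjl" (len 13), cursors c1@2 c3@4 c2@13, authorship 11.........22
After op 4 (add_cursor(2)): buffer="jleuasmvffnjl" (len 13), cursors c1@2 c4@2 c3@4 c2@13, authorship 11.........22
After op 5 (move_right): buffer="jleuasmvffnjl" (len 13), cursors c1@3 c4@3 c3@5 c2@13, authorship 11.........22
After op 6 (delete): buffer="jusmvffnj" (len 9), cursors c1@1 c4@1 c3@2 c2@9, authorship 1.......2
After op 7 (move_left): buffer="jusmvffnj" (len 9), cursors c1@0 c4@0 c3@1 c2@8, authorship 1.......2
After op 8 (delete): buffer="usmvffj" (len 7), cursors c1@0 c3@0 c4@0 c2@6, authorship ......2

Answer: 0 6 0 0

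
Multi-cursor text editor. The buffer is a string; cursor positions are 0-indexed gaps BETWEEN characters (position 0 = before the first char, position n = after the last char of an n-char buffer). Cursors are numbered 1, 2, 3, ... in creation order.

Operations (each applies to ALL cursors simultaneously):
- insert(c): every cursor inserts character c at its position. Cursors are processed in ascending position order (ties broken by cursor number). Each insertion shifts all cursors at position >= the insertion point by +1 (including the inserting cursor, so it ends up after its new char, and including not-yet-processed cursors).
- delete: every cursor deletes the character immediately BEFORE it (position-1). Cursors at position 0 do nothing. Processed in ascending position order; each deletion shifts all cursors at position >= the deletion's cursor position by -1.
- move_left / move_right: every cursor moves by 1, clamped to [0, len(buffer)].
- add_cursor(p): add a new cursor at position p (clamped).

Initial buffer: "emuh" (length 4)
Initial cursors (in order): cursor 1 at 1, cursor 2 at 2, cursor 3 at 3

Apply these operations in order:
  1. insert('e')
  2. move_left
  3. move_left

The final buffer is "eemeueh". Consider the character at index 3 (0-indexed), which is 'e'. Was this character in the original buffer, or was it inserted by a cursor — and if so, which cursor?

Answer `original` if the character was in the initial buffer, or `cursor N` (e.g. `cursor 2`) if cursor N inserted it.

Answer: cursor 2

Derivation:
After op 1 (insert('e')): buffer="eemeueh" (len 7), cursors c1@2 c2@4 c3@6, authorship .1.2.3.
After op 2 (move_left): buffer="eemeueh" (len 7), cursors c1@1 c2@3 c3@5, authorship .1.2.3.
After op 3 (move_left): buffer="eemeueh" (len 7), cursors c1@0 c2@2 c3@4, authorship .1.2.3.
Authorship (.=original, N=cursor N): . 1 . 2 . 3 .
Index 3: author = 2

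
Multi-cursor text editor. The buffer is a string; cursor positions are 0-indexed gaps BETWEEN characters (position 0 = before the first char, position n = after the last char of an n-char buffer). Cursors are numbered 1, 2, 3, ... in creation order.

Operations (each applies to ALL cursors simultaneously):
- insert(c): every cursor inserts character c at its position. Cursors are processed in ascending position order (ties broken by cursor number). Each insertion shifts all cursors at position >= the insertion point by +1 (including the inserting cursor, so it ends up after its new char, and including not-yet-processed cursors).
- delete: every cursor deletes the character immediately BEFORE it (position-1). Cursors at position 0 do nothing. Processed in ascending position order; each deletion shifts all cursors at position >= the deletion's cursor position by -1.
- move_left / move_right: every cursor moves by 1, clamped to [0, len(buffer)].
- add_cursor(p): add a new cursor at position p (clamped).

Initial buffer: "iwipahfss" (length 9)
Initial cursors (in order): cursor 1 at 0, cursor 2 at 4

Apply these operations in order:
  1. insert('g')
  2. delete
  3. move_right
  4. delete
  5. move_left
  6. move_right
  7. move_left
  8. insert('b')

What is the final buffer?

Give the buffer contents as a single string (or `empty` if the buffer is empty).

After op 1 (insert('g')): buffer="giwipgahfss" (len 11), cursors c1@1 c2@6, authorship 1....2.....
After op 2 (delete): buffer="iwipahfss" (len 9), cursors c1@0 c2@4, authorship .........
After op 3 (move_right): buffer="iwipahfss" (len 9), cursors c1@1 c2@5, authorship .........
After op 4 (delete): buffer="wiphfss" (len 7), cursors c1@0 c2@3, authorship .......
After op 5 (move_left): buffer="wiphfss" (len 7), cursors c1@0 c2@2, authorship .......
After op 6 (move_right): buffer="wiphfss" (len 7), cursors c1@1 c2@3, authorship .......
After op 7 (move_left): buffer="wiphfss" (len 7), cursors c1@0 c2@2, authorship .......
After op 8 (insert('b')): buffer="bwibphfss" (len 9), cursors c1@1 c2@4, authorship 1..2.....

Answer: bwibphfss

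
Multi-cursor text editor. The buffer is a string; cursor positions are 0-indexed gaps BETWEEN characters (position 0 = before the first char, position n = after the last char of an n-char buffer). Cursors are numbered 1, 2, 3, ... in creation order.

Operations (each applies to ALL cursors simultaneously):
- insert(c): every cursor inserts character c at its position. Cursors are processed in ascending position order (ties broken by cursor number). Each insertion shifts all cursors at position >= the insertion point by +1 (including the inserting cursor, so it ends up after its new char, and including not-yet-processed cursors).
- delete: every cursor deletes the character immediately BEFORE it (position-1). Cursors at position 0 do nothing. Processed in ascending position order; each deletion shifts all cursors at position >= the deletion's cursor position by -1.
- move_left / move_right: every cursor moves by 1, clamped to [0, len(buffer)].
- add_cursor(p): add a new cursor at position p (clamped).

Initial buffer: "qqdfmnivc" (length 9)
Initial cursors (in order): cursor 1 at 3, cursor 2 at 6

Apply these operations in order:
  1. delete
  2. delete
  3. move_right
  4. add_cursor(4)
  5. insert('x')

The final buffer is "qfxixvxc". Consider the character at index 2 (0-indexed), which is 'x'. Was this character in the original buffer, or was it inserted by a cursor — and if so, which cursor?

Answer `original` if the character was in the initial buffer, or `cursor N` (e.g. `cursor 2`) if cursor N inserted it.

Answer: cursor 1

Derivation:
After op 1 (delete): buffer="qqfmivc" (len 7), cursors c1@2 c2@4, authorship .......
After op 2 (delete): buffer="qfivc" (len 5), cursors c1@1 c2@2, authorship .....
After op 3 (move_right): buffer="qfivc" (len 5), cursors c1@2 c2@3, authorship .....
After op 4 (add_cursor(4)): buffer="qfivc" (len 5), cursors c1@2 c2@3 c3@4, authorship .....
After op 5 (insert('x')): buffer="qfxixvxc" (len 8), cursors c1@3 c2@5 c3@7, authorship ..1.2.3.
Authorship (.=original, N=cursor N): . . 1 . 2 . 3 .
Index 2: author = 1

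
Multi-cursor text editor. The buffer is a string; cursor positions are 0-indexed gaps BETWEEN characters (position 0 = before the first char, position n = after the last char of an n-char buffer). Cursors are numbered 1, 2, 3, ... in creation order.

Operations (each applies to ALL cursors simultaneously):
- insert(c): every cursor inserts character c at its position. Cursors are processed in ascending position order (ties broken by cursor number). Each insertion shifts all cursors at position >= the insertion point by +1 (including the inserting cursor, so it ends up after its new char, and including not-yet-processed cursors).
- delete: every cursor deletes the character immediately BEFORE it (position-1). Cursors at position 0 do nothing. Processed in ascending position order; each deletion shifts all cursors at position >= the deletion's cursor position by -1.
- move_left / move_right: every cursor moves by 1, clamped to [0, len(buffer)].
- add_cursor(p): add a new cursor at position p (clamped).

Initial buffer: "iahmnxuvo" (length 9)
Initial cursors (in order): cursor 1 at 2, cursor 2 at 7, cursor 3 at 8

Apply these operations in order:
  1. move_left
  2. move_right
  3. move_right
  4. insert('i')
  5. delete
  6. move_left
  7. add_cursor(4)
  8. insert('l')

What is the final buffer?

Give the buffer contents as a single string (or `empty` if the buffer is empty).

After op 1 (move_left): buffer="iahmnxuvo" (len 9), cursors c1@1 c2@6 c3@7, authorship .........
After op 2 (move_right): buffer="iahmnxuvo" (len 9), cursors c1@2 c2@7 c3@8, authorship .........
After op 3 (move_right): buffer="iahmnxuvo" (len 9), cursors c1@3 c2@8 c3@9, authorship .........
After op 4 (insert('i')): buffer="iahimnxuvioi" (len 12), cursors c1@4 c2@10 c3@12, authorship ...1.....2.3
After op 5 (delete): buffer="iahmnxuvo" (len 9), cursors c1@3 c2@8 c3@9, authorship .........
After op 6 (move_left): buffer="iahmnxuvo" (len 9), cursors c1@2 c2@7 c3@8, authorship .........
After op 7 (add_cursor(4)): buffer="iahmnxuvo" (len 9), cursors c1@2 c4@4 c2@7 c3@8, authorship .........
After op 8 (insert('l')): buffer="ialhmlnxulvlo" (len 13), cursors c1@3 c4@6 c2@10 c3@12, authorship ..1..4...2.3.

Answer: ialhmlnxulvlo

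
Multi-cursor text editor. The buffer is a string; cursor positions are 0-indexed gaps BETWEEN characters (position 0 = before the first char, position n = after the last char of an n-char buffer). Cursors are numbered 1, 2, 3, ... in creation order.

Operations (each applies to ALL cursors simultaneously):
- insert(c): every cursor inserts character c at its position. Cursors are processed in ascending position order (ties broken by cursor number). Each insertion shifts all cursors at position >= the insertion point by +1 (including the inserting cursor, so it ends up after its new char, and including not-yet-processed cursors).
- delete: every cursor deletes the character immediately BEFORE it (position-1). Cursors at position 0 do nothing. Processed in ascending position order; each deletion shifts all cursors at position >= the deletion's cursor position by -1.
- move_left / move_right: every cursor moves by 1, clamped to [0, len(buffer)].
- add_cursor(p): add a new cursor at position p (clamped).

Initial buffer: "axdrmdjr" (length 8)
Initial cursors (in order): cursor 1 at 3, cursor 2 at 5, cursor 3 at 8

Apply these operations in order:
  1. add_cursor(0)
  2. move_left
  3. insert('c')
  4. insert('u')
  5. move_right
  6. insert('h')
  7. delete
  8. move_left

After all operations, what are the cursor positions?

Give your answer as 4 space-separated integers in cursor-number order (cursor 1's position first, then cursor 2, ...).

After op 1 (add_cursor(0)): buffer="axdrmdjr" (len 8), cursors c4@0 c1@3 c2@5 c3@8, authorship ........
After op 2 (move_left): buffer="axdrmdjr" (len 8), cursors c4@0 c1@2 c2@4 c3@7, authorship ........
After op 3 (insert('c')): buffer="caxcdrcmdjcr" (len 12), cursors c4@1 c1@4 c2@7 c3@11, authorship 4..1..2...3.
After op 4 (insert('u')): buffer="cuaxcudrcumdjcur" (len 16), cursors c4@2 c1@6 c2@10 c3@15, authorship 44..11..22...33.
After op 5 (move_right): buffer="cuaxcudrcumdjcur" (len 16), cursors c4@3 c1@7 c2@11 c3@16, authorship 44..11..22...33.
After op 6 (insert('h')): buffer="cuahxcudhrcumhdjcurh" (len 20), cursors c4@4 c1@9 c2@14 c3@20, authorship 44.4.11.1.22.2..33.3
After op 7 (delete): buffer="cuaxcudrcumdjcur" (len 16), cursors c4@3 c1@7 c2@11 c3@16, authorship 44..11..22...33.
After op 8 (move_left): buffer="cuaxcudrcumdjcur" (len 16), cursors c4@2 c1@6 c2@10 c3@15, authorship 44..11..22...33.

Answer: 6 10 15 2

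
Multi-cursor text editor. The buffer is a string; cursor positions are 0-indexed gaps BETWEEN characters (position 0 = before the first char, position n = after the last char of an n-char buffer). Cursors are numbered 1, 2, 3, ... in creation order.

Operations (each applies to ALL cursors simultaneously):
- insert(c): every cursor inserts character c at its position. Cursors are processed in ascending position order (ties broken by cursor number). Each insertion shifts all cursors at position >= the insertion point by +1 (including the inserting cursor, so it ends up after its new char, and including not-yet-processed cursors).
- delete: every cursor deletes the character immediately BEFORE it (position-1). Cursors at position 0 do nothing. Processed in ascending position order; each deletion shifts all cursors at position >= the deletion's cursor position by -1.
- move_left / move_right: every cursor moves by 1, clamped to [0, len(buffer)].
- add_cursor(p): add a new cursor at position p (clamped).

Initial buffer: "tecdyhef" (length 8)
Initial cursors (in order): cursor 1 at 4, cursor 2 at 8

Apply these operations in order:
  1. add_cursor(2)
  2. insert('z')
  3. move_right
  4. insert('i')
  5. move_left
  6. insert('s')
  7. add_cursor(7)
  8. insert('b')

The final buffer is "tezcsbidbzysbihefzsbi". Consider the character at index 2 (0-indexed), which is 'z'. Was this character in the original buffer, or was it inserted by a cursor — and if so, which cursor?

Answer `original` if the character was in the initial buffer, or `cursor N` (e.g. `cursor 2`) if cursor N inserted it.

After op 1 (add_cursor(2)): buffer="tecdyhef" (len 8), cursors c3@2 c1@4 c2@8, authorship ........
After op 2 (insert('z')): buffer="tezcdzyhefz" (len 11), cursors c3@3 c1@6 c2@11, authorship ..3..1....2
After op 3 (move_right): buffer="tezcdzyhefz" (len 11), cursors c3@4 c1@7 c2@11, authorship ..3..1....2
After op 4 (insert('i')): buffer="tezcidzyihefzi" (len 14), cursors c3@5 c1@9 c2@14, authorship ..3.3.1.1...22
After op 5 (move_left): buffer="tezcidzyihefzi" (len 14), cursors c3@4 c1@8 c2@13, authorship ..3.3.1.1...22
After op 6 (insert('s')): buffer="tezcsidzysihefzsi" (len 17), cursors c3@5 c1@10 c2@16, authorship ..3.33.1.11...222
After op 7 (add_cursor(7)): buffer="tezcsidzysihefzsi" (len 17), cursors c3@5 c4@7 c1@10 c2@16, authorship ..3.33.1.11...222
After op 8 (insert('b')): buffer="tezcsbidbzysbihefzsbi" (len 21), cursors c3@6 c4@9 c1@13 c2@20, authorship ..3.333.41.111...2222
Authorship (.=original, N=cursor N): . . 3 . 3 3 3 . 4 1 . 1 1 1 . . . 2 2 2 2
Index 2: author = 3

Answer: cursor 3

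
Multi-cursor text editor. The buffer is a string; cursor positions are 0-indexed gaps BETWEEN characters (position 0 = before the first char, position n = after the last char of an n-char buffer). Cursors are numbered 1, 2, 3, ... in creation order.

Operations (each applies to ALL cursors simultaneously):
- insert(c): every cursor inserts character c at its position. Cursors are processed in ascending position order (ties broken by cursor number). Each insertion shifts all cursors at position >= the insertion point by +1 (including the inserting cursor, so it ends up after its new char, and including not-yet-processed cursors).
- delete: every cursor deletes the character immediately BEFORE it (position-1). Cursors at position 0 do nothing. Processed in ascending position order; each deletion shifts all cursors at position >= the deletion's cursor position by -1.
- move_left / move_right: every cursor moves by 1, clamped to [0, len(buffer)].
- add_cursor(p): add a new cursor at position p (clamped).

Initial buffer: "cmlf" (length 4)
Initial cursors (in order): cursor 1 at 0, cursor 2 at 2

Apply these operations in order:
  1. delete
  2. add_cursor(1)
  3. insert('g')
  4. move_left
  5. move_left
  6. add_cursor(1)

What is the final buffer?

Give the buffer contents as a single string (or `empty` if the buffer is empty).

After op 1 (delete): buffer="clf" (len 3), cursors c1@0 c2@1, authorship ...
After op 2 (add_cursor(1)): buffer="clf" (len 3), cursors c1@0 c2@1 c3@1, authorship ...
After op 3 (insert('g')): buffer="gcgglf" (len 6), cursors c1@1 c2@4 c3@4, authorship 1.23..
After op 4 (move_left): buffer="gcgglf" (len 6), cursors c1@0 c2@3 c3@3, authorship 1.23..
After op 5 (move_left): buffer="gcgglf" (len 6), cursors c1@0 c2@2 c3@2, authorship 1.23..
After op 6 (add_cursor(1)): buffer="gcgglf" (len 6), cursors c1@0 c4@1 c2@2 c3@2, authorship 1.23..

Answer: gcgglf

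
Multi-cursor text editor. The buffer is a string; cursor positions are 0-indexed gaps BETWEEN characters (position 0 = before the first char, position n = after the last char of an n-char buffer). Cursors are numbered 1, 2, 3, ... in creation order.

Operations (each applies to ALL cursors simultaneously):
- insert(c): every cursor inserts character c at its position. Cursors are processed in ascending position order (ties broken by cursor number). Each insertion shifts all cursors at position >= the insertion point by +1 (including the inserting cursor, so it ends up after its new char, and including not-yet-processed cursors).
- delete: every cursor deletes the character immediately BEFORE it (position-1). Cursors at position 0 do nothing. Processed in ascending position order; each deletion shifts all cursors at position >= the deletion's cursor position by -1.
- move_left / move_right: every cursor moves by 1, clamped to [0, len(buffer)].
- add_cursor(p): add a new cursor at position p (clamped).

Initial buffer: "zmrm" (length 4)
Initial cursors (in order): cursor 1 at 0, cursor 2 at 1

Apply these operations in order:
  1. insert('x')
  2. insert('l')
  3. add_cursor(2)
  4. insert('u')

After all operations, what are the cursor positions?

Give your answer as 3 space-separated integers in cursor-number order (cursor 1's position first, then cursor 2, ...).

After op 1 (insert('x')): buffer="xzxmrm" (len 6), cursors c1@1 c2@3, authorship 1.2...
After op 2 (insert('l')): buffer="xlzxlmrm" (len 8), cursors c1@2 c2@5, authorship 11.22...
After op 3 (add_cursor(2)): buffer="xlzxlmrm" (len 8), cursors c1@2 c3@2 c2@5, authorship 11.22...
After op 4 (insert('u')): buffer="xluuzxlumrm" (len 11), cursors c1@4 c3@4 c2@8, authorship 1113.222...

Answer: 4 8 4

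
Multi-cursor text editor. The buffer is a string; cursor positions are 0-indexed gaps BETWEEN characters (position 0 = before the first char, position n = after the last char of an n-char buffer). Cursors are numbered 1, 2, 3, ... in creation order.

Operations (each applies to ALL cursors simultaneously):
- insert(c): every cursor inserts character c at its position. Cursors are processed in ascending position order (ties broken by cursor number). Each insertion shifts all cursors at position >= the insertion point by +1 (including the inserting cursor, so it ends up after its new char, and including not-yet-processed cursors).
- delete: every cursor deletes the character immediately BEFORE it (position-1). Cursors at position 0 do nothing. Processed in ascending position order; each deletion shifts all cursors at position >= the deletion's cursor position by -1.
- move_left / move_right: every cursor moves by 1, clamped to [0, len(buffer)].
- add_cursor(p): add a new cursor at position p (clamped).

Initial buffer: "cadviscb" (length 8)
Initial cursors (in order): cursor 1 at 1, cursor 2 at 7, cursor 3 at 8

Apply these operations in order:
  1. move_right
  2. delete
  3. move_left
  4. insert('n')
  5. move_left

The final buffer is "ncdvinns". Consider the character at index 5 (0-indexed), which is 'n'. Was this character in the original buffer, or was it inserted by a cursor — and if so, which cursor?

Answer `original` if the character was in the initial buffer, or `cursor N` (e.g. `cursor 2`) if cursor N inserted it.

Answer: cursor 2

Derivation:
After op 1 (move_right): buffer="cadviscb" (len 8), cursors c1@2 c2@8 c3@8, authorship ........
After op 2 (delete): buffer="cdvis" (len 5), cursors c1@1 c2@5 c3@5, authorship .....
After op 3 (move_left): buffer="cdvis" (len 5), cursors c1@0 c2@4 c3@4, authorship .....
After op 4 (insert('n')): buffer="ncdvinns" (len 8), cursors c1@1 c2@7 c3@7, authorship 1....23.
After op 5 (move_left): buffer="ncdvinns" (len 8), cursors c1@0 c2@6 c3@6, authorship 1....23.
Authorship (.=original, N=cursor N): 1 . . . . 2 3 .
Index 5: author = 2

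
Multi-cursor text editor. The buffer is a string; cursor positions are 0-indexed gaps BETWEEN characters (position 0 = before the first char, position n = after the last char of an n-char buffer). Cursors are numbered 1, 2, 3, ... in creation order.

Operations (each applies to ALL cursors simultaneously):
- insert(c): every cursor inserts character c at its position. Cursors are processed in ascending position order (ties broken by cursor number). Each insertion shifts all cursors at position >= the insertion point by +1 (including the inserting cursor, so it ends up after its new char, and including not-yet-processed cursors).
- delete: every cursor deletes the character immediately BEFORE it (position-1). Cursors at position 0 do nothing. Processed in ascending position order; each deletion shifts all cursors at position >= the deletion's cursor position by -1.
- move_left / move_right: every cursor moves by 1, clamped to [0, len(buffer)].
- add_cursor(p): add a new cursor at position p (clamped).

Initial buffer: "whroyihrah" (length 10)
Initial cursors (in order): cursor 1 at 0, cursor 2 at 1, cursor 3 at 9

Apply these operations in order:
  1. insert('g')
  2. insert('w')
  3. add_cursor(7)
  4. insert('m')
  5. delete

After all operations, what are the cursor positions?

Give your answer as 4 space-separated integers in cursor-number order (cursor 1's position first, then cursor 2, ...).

After op 1 (insert('g')): buffer="gwghroyihragh" (len 13), cursors c1@1 c2@3 c3@12, authorship 1.2........3.
After op 2 (insert('w')): buffer="gwwgwhroyihragwh" (len 16), cursors c1@2 c2@5 c3@15, authorship 11.22........33.
After op 3 (add_cursor(7)): buffer="gwwgwhroyihragwh" (len 16), cursors c1@2 c2@5 c4@7 c3@15, authorship 11.22........33.
After op 4 (insert('m')): buffer="gwmwgwmhrmoyihragwmh" (len 20), cursors c1@3 c2@7 c4@10 c3@19, authorship 111.222..4......333.
After op 5 (delete): buffer="gwwgwhroyihragwh" (len 16), cursors c1@2 c2@5 c4@7 c3@15, authorship 11.22........33.

Answer: 2 5 15 7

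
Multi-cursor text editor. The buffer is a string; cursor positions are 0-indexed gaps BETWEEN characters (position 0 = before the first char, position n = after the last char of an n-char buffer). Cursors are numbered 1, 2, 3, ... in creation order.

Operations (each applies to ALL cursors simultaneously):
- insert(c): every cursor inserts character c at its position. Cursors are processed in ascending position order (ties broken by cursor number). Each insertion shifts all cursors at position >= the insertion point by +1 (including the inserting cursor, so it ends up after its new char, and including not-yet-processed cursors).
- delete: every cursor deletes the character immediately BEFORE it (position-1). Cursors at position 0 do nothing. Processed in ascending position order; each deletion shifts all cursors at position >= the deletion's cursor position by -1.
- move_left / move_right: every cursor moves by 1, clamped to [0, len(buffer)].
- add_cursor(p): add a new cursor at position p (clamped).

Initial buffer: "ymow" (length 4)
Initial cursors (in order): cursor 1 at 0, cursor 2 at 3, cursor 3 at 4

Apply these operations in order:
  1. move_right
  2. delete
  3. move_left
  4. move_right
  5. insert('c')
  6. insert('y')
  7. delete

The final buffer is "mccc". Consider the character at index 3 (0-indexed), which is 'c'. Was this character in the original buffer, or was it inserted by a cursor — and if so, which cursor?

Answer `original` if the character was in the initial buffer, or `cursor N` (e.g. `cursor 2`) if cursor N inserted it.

Answer: cursor 3

Derivation:
After op 1 (move_right): buffer="ymow" (len 4), cursors c1@1 c2@4 c3@4, authorship ....
After op 2 (delete): buffer="m" (len 1), cursors c1@0 c2@1 c3@1, authorship .
After op 3 (move_left): buffer="m" (len 1), cursors c1@0 c2@0 c3@0, authorship .
After op 4 (move_right): buffer="m" (len 1), cursors c1@1 c2@1 c3@1, authorship .
After op 5 (insert('c')): buffer="mccc" (len 4), cursors c1@4 c2@4 c3@4, authorship .123
After op 6 (insert('y')): buffer="mcccyyy" (len 7), cursors c1@7 c2@7 c3@7, authorship .123123
After op 7 (delete): buffer="mccc" (len 4), cursors c1@4 c2@4 c3@4, authorship .123
Authorship (.=original, N=cursor N): . 1 2 3
Index 3: author = 3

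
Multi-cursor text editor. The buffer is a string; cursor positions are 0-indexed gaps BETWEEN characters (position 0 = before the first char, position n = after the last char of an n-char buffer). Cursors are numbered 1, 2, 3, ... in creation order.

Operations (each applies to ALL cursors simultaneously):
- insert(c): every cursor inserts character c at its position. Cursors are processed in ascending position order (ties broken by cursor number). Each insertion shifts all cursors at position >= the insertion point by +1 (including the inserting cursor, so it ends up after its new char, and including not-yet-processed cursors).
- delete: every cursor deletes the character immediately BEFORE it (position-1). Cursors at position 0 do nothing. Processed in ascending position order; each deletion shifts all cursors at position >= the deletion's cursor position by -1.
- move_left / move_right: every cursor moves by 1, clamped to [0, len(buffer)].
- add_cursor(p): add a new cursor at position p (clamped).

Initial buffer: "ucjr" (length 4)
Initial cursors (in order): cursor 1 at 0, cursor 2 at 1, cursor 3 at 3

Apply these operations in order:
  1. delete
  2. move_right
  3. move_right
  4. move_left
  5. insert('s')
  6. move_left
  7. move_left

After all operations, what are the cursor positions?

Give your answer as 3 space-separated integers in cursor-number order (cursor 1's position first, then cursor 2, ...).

After op 1 (delete): buffer="cr" (len 2), cursors c1@0 c2@0 c3@1, authorship ..
After op 2 (move_right): buffer="cr" (len 2), cursors c1@1 c2@1 c3@2, authorship ..
After op 3 (move_right): buffer="cr" (len 2), cursors c1@2 c2@2 c3@2, authorship ..
After op 4 (move_left): buffer="cr" (len 2), cursors c1@1 c2@1 c3@1, authorship ..
After op 5 (insert('s')): buffer="csssr" (len 5), cursors c1@4 c2@4 c3@4, authorship .123.
After op 6 (move_left): buffer="csssr" (len 5), cursors c1@3 c2@3 c3@3, authorship .123.
After op 7 (move_left): buffer="csssr" (len 5), cursors c1@2 c2@2 c3@2, authorship .123.

Answer: 2 2 2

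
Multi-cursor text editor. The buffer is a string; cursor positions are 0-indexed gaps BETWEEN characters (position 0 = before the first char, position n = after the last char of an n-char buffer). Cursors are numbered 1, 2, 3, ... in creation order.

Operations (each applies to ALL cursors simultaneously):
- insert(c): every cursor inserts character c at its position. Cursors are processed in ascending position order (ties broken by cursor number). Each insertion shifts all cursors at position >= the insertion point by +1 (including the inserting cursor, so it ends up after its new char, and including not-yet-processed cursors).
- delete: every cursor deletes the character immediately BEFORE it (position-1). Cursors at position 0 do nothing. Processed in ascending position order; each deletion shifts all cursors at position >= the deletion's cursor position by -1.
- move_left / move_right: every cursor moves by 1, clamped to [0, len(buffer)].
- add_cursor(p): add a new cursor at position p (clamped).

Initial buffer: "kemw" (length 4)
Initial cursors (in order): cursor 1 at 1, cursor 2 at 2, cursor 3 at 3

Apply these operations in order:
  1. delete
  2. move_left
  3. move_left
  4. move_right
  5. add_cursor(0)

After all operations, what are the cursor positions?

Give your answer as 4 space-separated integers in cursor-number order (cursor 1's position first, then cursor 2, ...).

Answer: 1 1 1 0

Derivation:
After op 1 (delete): buffer="w" (len 1), cursors c1@0 c2@0 c3@0, authorship .
After op 2 (move_left): buffer="w" (len 1), cursors c1@0 c2@0 c3@0, authorship .
After op 3 (move_left): buffer="w" (len 1), cursors c1@0 c2@0 c3@0, authorship .
After op 4 (move_right): buffer="w" (len 1), cursors c1@1 c2@1 c3@1, authorship .
After op 5 (add_cursor(0)): buffer="w" (len 1), cursors c4@0 c1@1 c2@1 c3@1, authorship .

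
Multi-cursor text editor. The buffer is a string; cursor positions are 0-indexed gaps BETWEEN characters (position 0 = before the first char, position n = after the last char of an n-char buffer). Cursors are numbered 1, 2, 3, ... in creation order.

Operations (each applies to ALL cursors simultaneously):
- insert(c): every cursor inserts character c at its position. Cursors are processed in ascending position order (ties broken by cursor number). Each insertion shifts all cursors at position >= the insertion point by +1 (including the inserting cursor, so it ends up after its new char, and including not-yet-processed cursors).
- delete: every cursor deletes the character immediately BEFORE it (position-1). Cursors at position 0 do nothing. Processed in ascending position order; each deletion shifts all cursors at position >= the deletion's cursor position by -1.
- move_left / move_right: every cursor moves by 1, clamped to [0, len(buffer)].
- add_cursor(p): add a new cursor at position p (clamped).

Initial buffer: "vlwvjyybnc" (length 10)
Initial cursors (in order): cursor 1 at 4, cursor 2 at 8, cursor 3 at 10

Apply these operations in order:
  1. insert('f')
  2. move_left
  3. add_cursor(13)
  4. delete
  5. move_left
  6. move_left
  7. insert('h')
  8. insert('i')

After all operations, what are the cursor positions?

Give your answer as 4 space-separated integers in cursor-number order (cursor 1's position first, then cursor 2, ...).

Answer: 3 9 15 15

Derivation:
After op 1 (insert('f')): buffer="vlwvfjyybfncf" (len 13), cursors c1@5 c2@10 c3@13, authorship ....1....2..3
After op 2 (move_left): buffer="vlwvfjyybfncf" (len 13), cursors c1@4 c2@9 c3@12, authorship ....1....2..3
After op 3 (add_cursor(13)): buffer="vlwvfjyybfncf" (len 13), cursors c1@4 c2@9 c3@12 c4@13, authorship ....1....2..3
After op 4 (delete): buffer="vlwfjyyfn" (len 9), cursors c1@3 c2@7 c3@9 c4@9, authorship ...1...2.
After op 5 (move_left): buffer="vlwfjyyfn" (len 9), cursors c1@2 c2@6 c3@8 c4@8, authorship ...1...2.
After op 6 (move_left): buffer="vlwfjyyfn" (len 9), cursors c1@1 c2@5 c3@7 c4@7, authorship ...1...2.
After op 7 (insert('h')): buffer="vhlwfjhyyhhfn" (len 13), cursors c1@2 c2@7 c3@11 c4@11, authorship .1..1.2..342.
After op 8 (insert('i')): buffer="vhilwfjhiyyhhiifn" (len 17), cursors c1@3 c2@9 c3@15 c4@15, authorship .11..1.22..34342.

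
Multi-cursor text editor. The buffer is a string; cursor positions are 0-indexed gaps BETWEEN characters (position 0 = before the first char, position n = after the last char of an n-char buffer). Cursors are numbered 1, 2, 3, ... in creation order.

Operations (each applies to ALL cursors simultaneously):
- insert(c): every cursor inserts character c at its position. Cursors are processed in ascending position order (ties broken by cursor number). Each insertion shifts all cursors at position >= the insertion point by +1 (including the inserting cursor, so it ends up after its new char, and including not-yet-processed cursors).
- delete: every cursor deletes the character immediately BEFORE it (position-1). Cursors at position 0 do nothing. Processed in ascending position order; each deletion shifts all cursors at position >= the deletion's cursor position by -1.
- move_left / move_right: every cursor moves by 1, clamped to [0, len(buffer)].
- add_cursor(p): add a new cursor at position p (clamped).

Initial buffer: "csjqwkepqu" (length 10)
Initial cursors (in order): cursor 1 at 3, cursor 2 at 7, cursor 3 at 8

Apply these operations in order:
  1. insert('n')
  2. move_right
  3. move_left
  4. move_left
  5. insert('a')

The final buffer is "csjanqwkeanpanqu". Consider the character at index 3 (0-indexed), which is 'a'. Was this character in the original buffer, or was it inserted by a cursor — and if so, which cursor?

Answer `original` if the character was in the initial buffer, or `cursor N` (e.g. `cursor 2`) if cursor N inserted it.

Answer: cursor 1

Derivation:
After op 1 (insert('n')): buffer="csjnqwkenpnqu" (len 13), cursors c1@4 c2@9 c3@11, authorship ...1....2.3..
After op 2 (move_right): buffer="csjnqwkenpnqu" (len 13), cursors c1@5 c2@10 c3@12, authorship ...1....2.3..
After op 3 (move_left): buffer="csjnqwkenpnqu" (len 13), cursors c1@4 c2@9 c3@11, authorship ...1....2.3..
After op 4 (move_left): buffer="csjnqwkenpnqu" (len 13), cursors c1@3 c2@8 c3@10, authorship ...1....2.3..
After op 5 (insert('a')): buffer="csjanqwkeanpanqu" (len 16), cursors c1@4 c2@10 c3@13, authorship ...11....22.33..
Authorship (.=original, N=cursor N): . . . 1 1 . . . . 2 2 . 3 3 . .
Index 3: author = 1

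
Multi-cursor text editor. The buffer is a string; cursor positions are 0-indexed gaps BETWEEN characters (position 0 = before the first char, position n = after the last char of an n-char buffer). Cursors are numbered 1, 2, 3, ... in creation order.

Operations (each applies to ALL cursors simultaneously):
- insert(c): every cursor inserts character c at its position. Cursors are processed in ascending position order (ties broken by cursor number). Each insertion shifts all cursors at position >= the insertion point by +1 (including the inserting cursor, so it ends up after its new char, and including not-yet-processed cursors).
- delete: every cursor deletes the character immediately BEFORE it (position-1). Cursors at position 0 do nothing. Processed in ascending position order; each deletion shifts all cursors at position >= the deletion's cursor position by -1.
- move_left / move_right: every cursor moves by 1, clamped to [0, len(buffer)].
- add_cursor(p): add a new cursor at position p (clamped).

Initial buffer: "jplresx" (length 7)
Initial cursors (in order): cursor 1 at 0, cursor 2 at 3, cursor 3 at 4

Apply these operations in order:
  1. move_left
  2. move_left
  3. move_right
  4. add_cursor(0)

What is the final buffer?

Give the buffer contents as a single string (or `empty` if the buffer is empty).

After op 1 (move_left): buffer="jplresx" (len 7), cursors c1@0 c2@2 c3@3, authorship .......
After op 2 (move_left): buffer="jplresx" (len 7), cursors c1@0 c2@1 c3@2, authorship .......
After op 3 (move_right): buffer="jplresx" (len 7), cursors c1@1 c2@2 c3@3, authorship .......
After op 4 (add_cursor(0)): buffer="jplresx" (len 7), cursors c4@0 c1@1 c2@2 c3@3, authorship .......

Answer: jplresx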